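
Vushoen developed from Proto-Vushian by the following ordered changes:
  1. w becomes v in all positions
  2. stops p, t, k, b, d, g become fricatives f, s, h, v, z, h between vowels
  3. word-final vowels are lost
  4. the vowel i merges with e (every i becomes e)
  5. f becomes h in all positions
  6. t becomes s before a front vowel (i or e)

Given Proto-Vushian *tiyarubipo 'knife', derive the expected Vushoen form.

seyaruveh

Vushoen: start from *tiyarubipo.
  rule 1: no change — tiyarubipo
  rule 2 (intervocalic lenition): tiyarubipo → tiyaruvifo
  rule 3 (apocope): tiyaruvifo → tiyaruvif
  rule 4 (vowel merger): tiyaruvif → teyaruvef
  rule 5 (unconditioned shift): teyaruvef → teyaruveh
  rule 6 (palatalisation): teyaruveh → seyaruveh
  ⇒ Vushoen seyaruveh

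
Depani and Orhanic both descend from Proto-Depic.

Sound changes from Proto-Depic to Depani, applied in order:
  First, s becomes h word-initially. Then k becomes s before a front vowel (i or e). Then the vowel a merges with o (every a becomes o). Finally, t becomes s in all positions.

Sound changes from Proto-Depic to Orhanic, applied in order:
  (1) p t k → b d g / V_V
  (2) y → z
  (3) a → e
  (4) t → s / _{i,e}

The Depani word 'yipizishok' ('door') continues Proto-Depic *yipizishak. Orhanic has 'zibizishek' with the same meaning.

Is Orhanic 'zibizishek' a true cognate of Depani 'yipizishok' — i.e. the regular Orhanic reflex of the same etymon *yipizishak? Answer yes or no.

Derive the expected Orhanic reflex of *yipizishak:
Orhanic: *yipizishak
  yipizishak → yibizishak   [intervocalic voicing]
  yibizishak → zibizishak   [unconditioned shift]
  zibizishak → zibizishek   [vowel merger]
  zibizishek (rule 4 does not apply)
  giving Orhanic zibizishek.
Orhanic 'zibizishek' matches the regular reflex exactly, so the pair is cognate.

yes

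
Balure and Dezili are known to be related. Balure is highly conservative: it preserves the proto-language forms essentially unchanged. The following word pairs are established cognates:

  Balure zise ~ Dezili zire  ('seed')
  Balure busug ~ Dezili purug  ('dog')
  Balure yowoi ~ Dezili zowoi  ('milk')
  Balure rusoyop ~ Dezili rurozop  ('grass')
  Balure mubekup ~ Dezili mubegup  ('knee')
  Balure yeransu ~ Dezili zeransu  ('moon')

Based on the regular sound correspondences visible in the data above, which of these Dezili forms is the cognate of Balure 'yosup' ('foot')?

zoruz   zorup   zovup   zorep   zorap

zorup

yowoi ~ zowoi — Balure y corresponds to Dezili z word-initially before a back vowel.
busug ~ purug — Balure s corresponds to Dezili r between vowels (before a back vowel).
Applying these to Balure 'yosup':
  yosup → zosup   (y→z word-initially before a back vowel)
  zosup → zorup   (s→r between vowels (before a back vowel))
So the Dezili cognate is 'zorup'.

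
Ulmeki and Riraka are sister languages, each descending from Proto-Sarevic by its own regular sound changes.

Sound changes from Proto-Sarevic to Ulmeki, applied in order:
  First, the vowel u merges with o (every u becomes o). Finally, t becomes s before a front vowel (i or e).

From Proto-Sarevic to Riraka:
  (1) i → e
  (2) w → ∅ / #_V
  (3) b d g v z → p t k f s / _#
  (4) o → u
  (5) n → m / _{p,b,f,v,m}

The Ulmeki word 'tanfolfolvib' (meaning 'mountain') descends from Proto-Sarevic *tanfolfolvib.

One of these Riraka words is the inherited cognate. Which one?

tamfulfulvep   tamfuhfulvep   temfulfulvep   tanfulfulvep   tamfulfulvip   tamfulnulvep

Riraka: start from *tanfolfolvib.
  rule 1 (vowel merger): tanfolfolvib → tanfolfolveb
  rule 2: no change — tanfolfolveb
  rule 3 (final devoicing): tanfolfolveb → tanfolfolvep
  rule 4 (vowel merger): tanfolfolvep → tanfulfulvep
  rule 5 (nasal place assimilation): tanfulfulvep → tamfulfulvep
  ⇒ Riraka tamfulfulvep
Among the options, 'tamfulfulvep' alone shows every Riraka change applied in order.

tamfulfulvep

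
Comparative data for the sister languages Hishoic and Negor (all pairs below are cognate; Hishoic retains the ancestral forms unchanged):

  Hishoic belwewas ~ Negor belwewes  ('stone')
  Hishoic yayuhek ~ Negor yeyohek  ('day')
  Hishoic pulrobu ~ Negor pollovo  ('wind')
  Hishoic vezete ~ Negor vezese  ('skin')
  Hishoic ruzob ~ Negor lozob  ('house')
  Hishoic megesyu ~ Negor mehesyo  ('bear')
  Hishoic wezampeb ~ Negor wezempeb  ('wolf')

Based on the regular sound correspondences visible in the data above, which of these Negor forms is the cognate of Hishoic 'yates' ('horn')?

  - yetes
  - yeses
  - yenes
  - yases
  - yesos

belwewas ~ belwewes, yayuhek ~ yeyohek — Hishoic a corresponds to Negor e after a consonant, before a consonant other than r, m, n, p, b, f, v.
vezete ~ vezese — Hishoic t corresponds to Negor s between vowels (before a front vowel).
Applying these to Hishoic 'yates':
  yates → yetes   (a→e after a consonant, before a consonant other than r, m, n, p, b, f, v)
  yetes → yeses   (t→s between vowels (before a front vowel))
So the Negor cognate is 'yeses'.

yeses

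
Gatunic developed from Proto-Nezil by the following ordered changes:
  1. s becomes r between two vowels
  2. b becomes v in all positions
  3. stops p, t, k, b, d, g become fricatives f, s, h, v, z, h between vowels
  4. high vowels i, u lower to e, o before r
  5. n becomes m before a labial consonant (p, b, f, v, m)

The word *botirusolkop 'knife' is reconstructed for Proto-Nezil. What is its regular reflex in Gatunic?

voserorolkop

Gatunic: *botirusolkop > botirurolkop > votirurolkop > vosirurolkop > voserorolkop  (by rhotacism, unconditioned shift, intervocalic lenition, pre-rhotic lowering)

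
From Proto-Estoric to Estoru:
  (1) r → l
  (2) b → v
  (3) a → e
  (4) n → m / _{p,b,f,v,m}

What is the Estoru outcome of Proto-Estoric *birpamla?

vilpemle

Estoru: *birpamla
  birpamla → bilpamla   [unconditioned shift]
  bilpamla → vilpamla   [unconditioned shift]
  vilpamla → vilpemle   [vowel merger]
  vilpemle (rule 4 does not apply)
  giving Estoru vilpemle.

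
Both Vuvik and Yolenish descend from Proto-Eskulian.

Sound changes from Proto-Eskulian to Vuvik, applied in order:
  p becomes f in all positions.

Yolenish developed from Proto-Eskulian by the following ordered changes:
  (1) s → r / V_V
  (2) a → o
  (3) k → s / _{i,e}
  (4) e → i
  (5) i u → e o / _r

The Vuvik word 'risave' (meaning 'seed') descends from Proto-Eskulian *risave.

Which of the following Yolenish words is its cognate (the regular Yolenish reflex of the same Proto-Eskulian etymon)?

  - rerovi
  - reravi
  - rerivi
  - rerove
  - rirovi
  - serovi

Yolenish: *risave > rirave > rirove > rirovi > rerovi  (by rhotacism, vowel merger, vowel merger, pre-rhotic lowering)
The other candidates each miss or misapply at least one Yolenish change.

rerovi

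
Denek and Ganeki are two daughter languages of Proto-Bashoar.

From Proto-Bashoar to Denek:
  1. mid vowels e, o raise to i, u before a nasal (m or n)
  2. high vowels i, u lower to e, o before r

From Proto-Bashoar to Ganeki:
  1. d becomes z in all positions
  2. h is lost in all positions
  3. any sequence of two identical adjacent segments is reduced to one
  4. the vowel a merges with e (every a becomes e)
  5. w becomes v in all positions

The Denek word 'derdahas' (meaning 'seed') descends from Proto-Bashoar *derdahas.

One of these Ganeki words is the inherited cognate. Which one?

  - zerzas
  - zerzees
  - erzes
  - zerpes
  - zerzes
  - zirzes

zerzes

Ganeki: start from *derdahas.
  rule 1 (unconditioned shift): derdahas → zerzahas
  rule 2 (h-loss): zerzahas → zerzaas
  rule 3 (degemination): zerzaas → zerzas
  rule 4 (vowel merger): zerzas → zerzes
  rule 5: no change — zerzes
  ⇒ Ganeki zerzes
The other candidates each miss or misapply at least one Ganeki change.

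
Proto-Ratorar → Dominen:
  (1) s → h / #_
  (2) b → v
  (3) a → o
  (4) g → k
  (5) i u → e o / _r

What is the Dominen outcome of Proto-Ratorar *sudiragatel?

huderokotel

Dominen: start from *sudiragatel.
  rule 1 (debuccalisation): sudiragatel → hudiragatel
  rule 2: no change — hudiragatel
  rule 3 (vowel merger): hudiragatel → hudirogotel
  rule 4 (unconditioned shift): hudirogotel → hudirokotel
  rule 5 (pre-rhotic lowering): hudirokotel → huderokotel
  ⇒ Dominen huderokotel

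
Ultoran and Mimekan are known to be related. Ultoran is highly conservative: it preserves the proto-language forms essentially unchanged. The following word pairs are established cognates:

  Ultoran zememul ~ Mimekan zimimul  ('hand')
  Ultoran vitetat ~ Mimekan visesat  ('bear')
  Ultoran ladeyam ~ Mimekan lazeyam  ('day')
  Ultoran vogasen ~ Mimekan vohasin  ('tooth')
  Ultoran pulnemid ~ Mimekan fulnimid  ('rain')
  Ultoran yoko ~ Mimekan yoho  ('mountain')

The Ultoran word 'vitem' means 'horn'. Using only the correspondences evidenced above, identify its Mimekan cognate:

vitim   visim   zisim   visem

visim

vitetat ~ visesat — Ultoran t corresponds to Mimekan s between vowels (before a front vowel).
zememul ~ zimimul, pulnemid ~ fulnimid — Ultoran e corresponds to Mimekan i after a consonant, before a nasal.
Applying these to Ultoran 'vitem':
  vitem → visem   (t→s between vowels (before a front vowel))
  visem → visim   (e→i after a consonant, before a nasal)
So the Mimekan cognate is 'visim'.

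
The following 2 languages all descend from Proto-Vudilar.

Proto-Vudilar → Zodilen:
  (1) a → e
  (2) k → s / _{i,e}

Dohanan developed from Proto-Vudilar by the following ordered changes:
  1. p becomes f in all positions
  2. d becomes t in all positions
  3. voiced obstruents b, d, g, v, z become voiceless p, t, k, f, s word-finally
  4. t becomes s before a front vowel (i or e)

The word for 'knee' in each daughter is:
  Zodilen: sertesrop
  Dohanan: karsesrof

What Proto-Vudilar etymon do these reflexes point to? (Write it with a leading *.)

*kartesrop

Position 4: Zodilen has t, Dohanan has s. Zodilen preserves t here (none of its changes turn any other segment into t), so the proto-segment is *t.
Position 1: Zodilen has s, Dohanan has k. Taking the neighbouring segments as reconstructed: Zodilen s could go back to *k or *s; Dohanan k can only go back to *k — the one source consistent with every daughter is *k.
Verify the candidate proto-form against each daughter:
Zodilen: *kartesrop > kertesrop > sertesrop  (by vowel merger, palatalisation)
Dohanan: *kartesrop > kartesrof > karsesrof  (by unconditioned shift, palatalisation)
*kartesrop is the unique common source.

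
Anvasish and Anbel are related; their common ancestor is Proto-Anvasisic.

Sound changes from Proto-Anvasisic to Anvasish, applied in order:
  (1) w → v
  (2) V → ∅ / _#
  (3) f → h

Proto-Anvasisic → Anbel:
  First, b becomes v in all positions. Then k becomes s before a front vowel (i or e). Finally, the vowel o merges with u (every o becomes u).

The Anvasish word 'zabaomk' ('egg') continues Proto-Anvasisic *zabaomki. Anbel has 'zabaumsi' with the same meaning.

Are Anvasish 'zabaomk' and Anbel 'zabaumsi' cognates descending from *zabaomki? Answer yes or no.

Derive the expected Anbel reflex of *zabaomki:
Anbel: start from *zabaomki.
  rule 1 (unconditioned shift): zabaomki → zavaomki
  rule 2 (palatalisation): zavaomki → zavaomsi
  rule 3 (vowel merger): zavaomsi → zavaumsi
  ⇒ Anbel zavaumsi
The regular Anbel reflex would be 'zavaumsi', but the attested form is 'zabaumsi'. The correspondence is irregular, so they are not cognates (the Anbel form has a different source).

no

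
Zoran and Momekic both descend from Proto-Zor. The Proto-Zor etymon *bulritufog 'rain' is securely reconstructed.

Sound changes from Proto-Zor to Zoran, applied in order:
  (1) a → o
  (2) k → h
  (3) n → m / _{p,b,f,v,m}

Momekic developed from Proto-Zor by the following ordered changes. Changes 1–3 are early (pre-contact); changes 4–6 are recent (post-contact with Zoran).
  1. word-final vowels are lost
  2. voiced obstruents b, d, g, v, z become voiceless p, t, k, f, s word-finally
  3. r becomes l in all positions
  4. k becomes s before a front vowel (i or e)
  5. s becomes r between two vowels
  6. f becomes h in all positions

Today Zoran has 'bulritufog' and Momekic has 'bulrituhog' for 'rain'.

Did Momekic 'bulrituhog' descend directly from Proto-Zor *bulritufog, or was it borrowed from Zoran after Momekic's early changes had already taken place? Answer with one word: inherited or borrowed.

borrowed

If inherited, *bulritufog would pass through all of Momekic's changes:
Momekic: *bulritufog > bulritufok > bullitufok > bullituhok  (by final devoicing, unconditioned shift, unconditioned shift)
If borrowed from Zoran 'bulritufog' after the early changes, it would undergo only the recent ones:
  rule 4 (palatalisation): no change (bulritufog)
  rule 5 (rhotacism): no change (bulritufog)
  rule 6 (unconditioned shift): bulritufog → bulrituhog
  ⇒ as a loan: bulrituhog
Momekic 'bulrituhog' matches the loan outcome 'bulrituhog', not the inherited 'bullituhok' — it skipped the early Momekic changes, so it was borrowed from Zoran.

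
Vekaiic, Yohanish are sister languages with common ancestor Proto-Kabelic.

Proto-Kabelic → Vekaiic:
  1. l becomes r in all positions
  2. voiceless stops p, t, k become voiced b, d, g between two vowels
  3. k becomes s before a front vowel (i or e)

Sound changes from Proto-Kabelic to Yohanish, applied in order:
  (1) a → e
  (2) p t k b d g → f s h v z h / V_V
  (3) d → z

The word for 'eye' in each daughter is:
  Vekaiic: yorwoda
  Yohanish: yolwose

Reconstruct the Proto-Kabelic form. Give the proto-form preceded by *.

Position 6: Vekaiic has d, Yohanish has s. Taking the neighbouring segments as reconstructed: Vekaiic d could go back to *t or *d; Yohanish s could go back to *t or *s — the one source consistent with every daughter is *t.
Position 7: Vekaiic has a, Yohanish has e. Vekaiic preserves a here (none of its changes turn any other segment into a), so the proto-segment is *a.
Verify the candidate proto-form against each daughter:
Vekaiic: *yolwota > yorwota > yorwoda  (by unconditioned shift, intervocalic voicing)
Yohanish: *yolwota > yolwote > yolwose  (by vowel merger, intervocalic lenition)
*yolwota is the unique common source.

*yolwota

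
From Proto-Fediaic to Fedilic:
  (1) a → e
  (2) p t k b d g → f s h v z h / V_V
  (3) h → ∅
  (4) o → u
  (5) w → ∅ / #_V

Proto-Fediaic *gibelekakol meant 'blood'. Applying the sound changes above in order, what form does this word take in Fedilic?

Fedilic: *gibelekakol > gibelekekol > givelehehol > giveleeol > giveleeul  (by vowel merger, intervocalic lenition, h-loss, vowel merger)

giveleeul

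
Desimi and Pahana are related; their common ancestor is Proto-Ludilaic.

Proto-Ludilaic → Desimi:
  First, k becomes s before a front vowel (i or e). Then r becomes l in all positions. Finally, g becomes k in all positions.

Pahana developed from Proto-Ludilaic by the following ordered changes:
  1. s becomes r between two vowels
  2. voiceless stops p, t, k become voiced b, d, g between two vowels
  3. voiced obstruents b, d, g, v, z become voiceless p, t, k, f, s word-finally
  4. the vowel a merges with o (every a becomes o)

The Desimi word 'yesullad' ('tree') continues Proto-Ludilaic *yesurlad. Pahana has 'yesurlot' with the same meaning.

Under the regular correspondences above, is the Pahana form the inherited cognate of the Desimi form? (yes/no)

Derive the expected Pahana reflex of *yesurlad:
Pahana: start from *yesurlad.
  rule 1 (rhotacism): yesurlad → yerurlad
  rule 2: no change — yerurlad
  rule 3 (final devoicing): yerurlad → yerurlat
  rule 4 (vowel merger): yerurlat → yerurlot
  ⇒ Pahana yerurlot
The regular Pahana reflex would be 'yerurlot', but the attested form is 'yesurlot'. The correspondence is irregular, so they are not cognates (the Pahana form has a different source).

no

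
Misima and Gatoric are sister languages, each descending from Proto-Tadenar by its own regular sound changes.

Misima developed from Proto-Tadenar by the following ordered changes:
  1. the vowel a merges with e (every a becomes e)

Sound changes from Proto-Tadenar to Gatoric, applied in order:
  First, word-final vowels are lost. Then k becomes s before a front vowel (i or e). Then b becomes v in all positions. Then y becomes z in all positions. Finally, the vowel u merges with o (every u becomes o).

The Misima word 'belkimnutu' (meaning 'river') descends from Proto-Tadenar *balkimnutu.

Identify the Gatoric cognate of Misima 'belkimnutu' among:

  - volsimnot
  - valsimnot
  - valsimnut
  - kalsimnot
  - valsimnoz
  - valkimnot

valsimnot

Gatoric: start from *balkimnutu.
  rule 1 (apocope): balkimnutu → balkimnut
  rule 2 (palatalisation): balkimnut → balsimnut
  rule 3 (unconditioned shift): balsimnut → valsimnut
  rule 4: no change — valsimnut
  rule 5 (vowel merger): valsimnut → valsimnot
  ⇒ Gatoric valsimnot
Only 'valsimnot' matches the regular Gatoric development of *balkimnutu.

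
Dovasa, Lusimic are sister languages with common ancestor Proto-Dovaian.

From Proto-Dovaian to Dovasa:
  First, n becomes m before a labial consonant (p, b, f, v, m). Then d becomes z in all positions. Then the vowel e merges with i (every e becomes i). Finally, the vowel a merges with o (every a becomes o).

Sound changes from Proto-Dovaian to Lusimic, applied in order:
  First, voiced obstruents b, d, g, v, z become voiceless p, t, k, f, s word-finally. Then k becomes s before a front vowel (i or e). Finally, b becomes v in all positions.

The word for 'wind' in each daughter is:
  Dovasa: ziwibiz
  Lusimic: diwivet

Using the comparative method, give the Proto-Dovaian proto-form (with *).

Position 5: Dovasa has b, Lusimic has v. Dovasa preserves b here (none of its changes turn any other segment into b), so the proto-segment is *b.
Position 7: Dovasa has z, Lusimic has t. Taking the neighbouring segments as reconstructed: Dovasa z could go back to *d or *z; Lusimic t could go back to *t or *d — the one source consistent with every daughter is *d.
Position 6: Dovasa has i, Lusimic has e. Lusimic preserves e here (none of its changes turn any other segment into e), so the proto-segment is *e.
Continuing position by position gives *diwibed; check it forward:
Dovasa: *diwibed > ziwibez > ziwibiz  (by unconditioned shift, vowel merger)
Lusimic: *diwibed > diwibet > diwivet  (by final devoicing, unconditioned shift)
Only *diwibed yields all of Dovasa ziwibiz, Lusimic diwivet.

*diwibed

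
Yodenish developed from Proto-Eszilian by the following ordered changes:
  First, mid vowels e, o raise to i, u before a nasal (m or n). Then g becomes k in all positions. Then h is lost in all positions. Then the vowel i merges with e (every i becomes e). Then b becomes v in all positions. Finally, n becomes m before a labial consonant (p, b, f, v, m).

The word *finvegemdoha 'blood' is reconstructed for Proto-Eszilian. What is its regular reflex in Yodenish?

Yodenish: start from *finvegemdoha.
  rule 1 (pre-nasal raising): finvegemdoha → finvegimdoha
  rule 2 (unconditioned shift): finvegimdoha → finvekimdoha
  rule 3 (h-loss): finvekimdoha → finvekimdoa
  rule 4 (vowel merger): finvekimdoa → fenvekemdoa
  rule 5: no change — fenvekemdoa
  rule 6 (nasal place assimilation): fenvekemdoa → femvekemdoa
  ⇒ Yodenish femvekemdoa

femvekemdoa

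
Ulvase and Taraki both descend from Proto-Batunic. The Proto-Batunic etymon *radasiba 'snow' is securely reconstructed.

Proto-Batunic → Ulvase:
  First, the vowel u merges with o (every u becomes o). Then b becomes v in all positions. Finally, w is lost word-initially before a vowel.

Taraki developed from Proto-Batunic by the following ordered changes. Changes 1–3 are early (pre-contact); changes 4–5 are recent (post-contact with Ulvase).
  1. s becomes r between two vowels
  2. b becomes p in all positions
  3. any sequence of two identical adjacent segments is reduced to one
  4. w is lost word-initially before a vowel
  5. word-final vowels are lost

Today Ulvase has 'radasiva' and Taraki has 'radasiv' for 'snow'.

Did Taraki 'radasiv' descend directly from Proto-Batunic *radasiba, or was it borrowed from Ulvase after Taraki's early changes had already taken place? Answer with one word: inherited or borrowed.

If inherited, *radasiba would pass through all of Taraki's changes:
Taraki: *radasiba
  radasiba → radariba   [rhotacism]
  radariba → radaripa   [unconditioned shift]
  radaripa (rule 3 does not apply)
  radaripa (rule 4 does not apply)
  radaripa → radarip   [apocope]
  giving Taraki radarip.
If borrowed from Ulvase 'radasiva' after the early changes, it would undergo only the recent ones:
  rule 4 (glide loss): no change (radasiva)
  rule 5 (apocope): radasiva → radasiv
  ⇒ as a loan: radasiv
Taraki 'radasiv' matches the loan outcome 'radasiv', not the inherited 'radarip' — it skipped the early Taraki changes, so it was borrowed from Ulvase.

borrowed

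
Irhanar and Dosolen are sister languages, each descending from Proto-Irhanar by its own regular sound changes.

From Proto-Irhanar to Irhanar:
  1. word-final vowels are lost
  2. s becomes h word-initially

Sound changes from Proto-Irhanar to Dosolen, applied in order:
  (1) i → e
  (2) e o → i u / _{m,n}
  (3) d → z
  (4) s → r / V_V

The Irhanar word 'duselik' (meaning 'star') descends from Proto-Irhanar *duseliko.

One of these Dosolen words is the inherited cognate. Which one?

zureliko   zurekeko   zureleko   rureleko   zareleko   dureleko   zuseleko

zureleko

Dosolen: start from *duseliko.
  rule 1 (vowel merger): duseliko → duseleko
  rule 2: no change — duseleko
  rule 3 (unconditioned shift): duseleko → zuseleko
  rule 4 (rhotacism): zuseleko → zureleko
  ⇒ Dosolen zureleko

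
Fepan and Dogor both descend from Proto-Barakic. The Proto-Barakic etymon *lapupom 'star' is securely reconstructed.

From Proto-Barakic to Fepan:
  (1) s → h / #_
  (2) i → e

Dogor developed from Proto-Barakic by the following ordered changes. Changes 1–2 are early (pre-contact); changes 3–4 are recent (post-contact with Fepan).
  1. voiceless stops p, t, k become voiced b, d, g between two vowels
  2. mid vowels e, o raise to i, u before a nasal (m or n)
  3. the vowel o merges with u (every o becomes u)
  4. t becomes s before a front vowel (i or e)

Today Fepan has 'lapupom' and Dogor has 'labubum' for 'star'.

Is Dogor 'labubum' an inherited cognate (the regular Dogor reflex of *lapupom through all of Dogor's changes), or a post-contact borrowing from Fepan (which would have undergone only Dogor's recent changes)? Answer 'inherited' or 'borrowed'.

inherited

If inherited, *lapupom would pass through all of Dogor's changes:
Dogor: *lapupom > labubom > labubum  (by intervocalic voicing, pre-nasal raising)
If borrowed from Fepan 'lapupom' after the early changes, it would undergo only the recent ones:
  rule 3 (vowel merger): lapupom → lapupum
  rule 4 (palatalisation): no change (lapupum)
  ⇒ as a loan: lapupum
Dogor 'labubum' matches the inherited outcome exactly, so it is an inherited cognate, not a loan.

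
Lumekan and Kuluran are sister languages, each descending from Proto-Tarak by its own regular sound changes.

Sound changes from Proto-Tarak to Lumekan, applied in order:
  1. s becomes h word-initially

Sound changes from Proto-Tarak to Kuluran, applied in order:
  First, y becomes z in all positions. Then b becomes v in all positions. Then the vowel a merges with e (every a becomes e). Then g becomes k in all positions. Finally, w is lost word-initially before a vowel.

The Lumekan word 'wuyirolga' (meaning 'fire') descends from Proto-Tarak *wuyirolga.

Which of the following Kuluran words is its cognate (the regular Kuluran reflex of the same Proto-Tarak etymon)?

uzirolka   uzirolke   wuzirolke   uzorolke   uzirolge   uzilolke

uzirolke

Kuluran: *wuyirolga > wuzirolga > wuzirolge > wuzirolke > uzirolke  (by unconditioned shift, vowel merger, unconditioned shift, glide loss)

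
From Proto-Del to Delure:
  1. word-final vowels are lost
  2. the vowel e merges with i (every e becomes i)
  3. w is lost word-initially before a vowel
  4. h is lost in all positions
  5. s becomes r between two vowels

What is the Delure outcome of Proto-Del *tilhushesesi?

tiluriris

Delure: *tilhushesesi > tilhusheses > tilhushisis > tilusisis > tiluriris  (by apocope, vowel merger, h-loss, rhotacism)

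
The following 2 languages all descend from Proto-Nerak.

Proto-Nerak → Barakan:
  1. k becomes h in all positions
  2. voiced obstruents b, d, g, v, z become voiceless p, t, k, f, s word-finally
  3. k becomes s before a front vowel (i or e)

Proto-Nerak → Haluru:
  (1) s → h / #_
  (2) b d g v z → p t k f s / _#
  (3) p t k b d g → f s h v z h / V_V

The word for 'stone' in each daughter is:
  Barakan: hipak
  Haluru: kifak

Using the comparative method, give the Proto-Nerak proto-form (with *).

*kipag

Position 1: Barakan has h, Haluru has k. Taking the neighbouring segments as reconstructed: Barakan h could go back to *k or *h; Haluru k can only go back to *k — the one source consistent with every daughter is *k.
Position 3: Barakan has p, Haluru has f. Taking the neighbouring segments as reconstructed: Barakan p can only go back to *p; Haluru f could go back to *p or *f — the one source consistent with every daughter is *p.
Continuing position by position gives *kipag; check it forward:
Barakan: *kipag
  kipag → hipag   [unconditioned shift]
  hipag → hipak   [final devoicing]
  hipak (rule 3 does not apply)
  giving Barakan hipak.
Haluru: *kipag > kipak > kifak  (by final devoicing, intervocalic lenition)
*kipag is the unique common source.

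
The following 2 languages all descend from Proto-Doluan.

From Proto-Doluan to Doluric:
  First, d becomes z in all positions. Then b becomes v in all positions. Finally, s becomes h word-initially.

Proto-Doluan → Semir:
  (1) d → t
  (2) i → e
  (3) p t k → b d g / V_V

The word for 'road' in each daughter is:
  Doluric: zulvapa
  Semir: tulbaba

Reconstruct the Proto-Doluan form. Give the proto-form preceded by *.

*dulbapa

Position 6: Doluric has p, Semir has b. Doluric preserves p here (none of its changes turn any other segment into p), so the proto-segment is *p.
Position 1: Doluric has z, Semir has t. Taking the neighbouring segments as reconstructed: Doluric z could go back to *d or *z; Semir t could go back to *t or *d — the one source consistent with every daughter is *d.
Position 4: Doluric has v, Semir has b. Taking the neighbouring segments as reconstructed: Doluric v could go back to *b or *v; Semir b can only go back to *b — the one source consistent with every daughter is *b.
This points to *dulbapa. Verify forward in each daughter:
Doluric: *dulbapa
  dulbapa → zulbapa   [unconditioned shift]
  zulbapa → zulvapa   [unconditioned shift]
  zulvapa (rule 3 does not apply)
  giving Doluric zulvapa.
Semir: start from *dulbapa.
  rule 1 (unconditioned shift): dulbapa → tulbapa
  rule 2: no change — tulbapa
  rule 3 (intervocalic voicing): tulbapa → tulbaba
  ⇒ Semir tulbaba
Only *dulbapa yields all of Doluric zulvapa, Semir tulbaba.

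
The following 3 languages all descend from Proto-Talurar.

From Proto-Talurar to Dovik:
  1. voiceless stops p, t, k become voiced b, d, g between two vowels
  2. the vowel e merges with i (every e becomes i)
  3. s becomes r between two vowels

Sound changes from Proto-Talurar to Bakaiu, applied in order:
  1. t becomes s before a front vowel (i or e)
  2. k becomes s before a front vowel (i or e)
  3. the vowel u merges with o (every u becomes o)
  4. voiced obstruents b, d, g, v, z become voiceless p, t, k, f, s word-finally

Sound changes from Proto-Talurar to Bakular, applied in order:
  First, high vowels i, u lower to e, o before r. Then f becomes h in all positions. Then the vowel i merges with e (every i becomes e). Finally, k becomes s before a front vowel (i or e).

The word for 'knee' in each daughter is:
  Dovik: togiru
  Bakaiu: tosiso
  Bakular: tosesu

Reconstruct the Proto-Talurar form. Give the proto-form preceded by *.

Position 3: Dovik has g, Bakaiu has s, Bakular has s. Taking the neighbouring segments as reconstructed: Dovik g could go back to *k or *g; Bakaiu s could go back to *t or *k or *s; Bakular s could go back to *k or *s — the one source consistent with every daughter is *k.
Position 6: Dovik has u, Bakaiu has o, Bakular has u. Dovik preserves u here (none of its changes turn any other segment into u), so the proto-segment is *u.
Continuing position by position gives *tokisu; check it forward:
Dovik: *tokisu > togisu > togiru  (by intervocalic voicing, rhotacism)
Bakaiu: *tokisu
  tokisu (rule 1 does not apply)
  tokisu → tosisu   [palatalisation]
  tosisu → tosiso   [vowel merger]
  tosiso (rule 4 does not apply)
  giving Bakaiu tosiso.
Bakular: start from *tokisu.
  rule 1: no change — tokisu
  rule 2: no change — tokisu
  rule 3 (vowel merger): tokisu → tokesu
  rule 4 (palatalisation): tokesu → tosesu
  ⇒ Bakular tosesu
*tokisu is the unique common source.

*tokisu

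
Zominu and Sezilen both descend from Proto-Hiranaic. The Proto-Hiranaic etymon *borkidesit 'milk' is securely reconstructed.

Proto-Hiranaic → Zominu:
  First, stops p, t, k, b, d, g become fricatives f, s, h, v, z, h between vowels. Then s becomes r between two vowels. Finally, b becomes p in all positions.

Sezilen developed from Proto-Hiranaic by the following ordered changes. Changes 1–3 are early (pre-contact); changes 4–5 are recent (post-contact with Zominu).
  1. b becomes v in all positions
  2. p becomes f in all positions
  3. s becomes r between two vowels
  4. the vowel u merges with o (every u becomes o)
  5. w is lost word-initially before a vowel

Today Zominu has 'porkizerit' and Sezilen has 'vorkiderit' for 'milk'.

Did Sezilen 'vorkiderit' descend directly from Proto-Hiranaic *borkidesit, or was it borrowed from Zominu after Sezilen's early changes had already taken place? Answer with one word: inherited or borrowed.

If inherited, *borkidesit would pass through all of Sezilen's changes:
Sezilen: start from *borkidesit.
  rule 1 (unconditioned shift): borkidesit → vorkidesit
  rule 2: no change — vorkidesit
  rule 3 (rhotacism): vorkidesit → vorkiderit
  rule 4: no change — vorkiderit
  rule 5: no change — vorkiderit
  ⇒ Sezilen vorkiderit
If borrowed from Zominu 'porkizerit' after the early changes, it would undergo only the recent ones:
  rule 4 (vowel merger): no change (porkizerit)
  rule 5 (glide loss): no change (porkizerit)
  ⇒ as a loan: porkizerit
Sezilen 'vorkiderit' matches the inherited outcome exactly, so it is an inherited cognate, not a loan.

inherited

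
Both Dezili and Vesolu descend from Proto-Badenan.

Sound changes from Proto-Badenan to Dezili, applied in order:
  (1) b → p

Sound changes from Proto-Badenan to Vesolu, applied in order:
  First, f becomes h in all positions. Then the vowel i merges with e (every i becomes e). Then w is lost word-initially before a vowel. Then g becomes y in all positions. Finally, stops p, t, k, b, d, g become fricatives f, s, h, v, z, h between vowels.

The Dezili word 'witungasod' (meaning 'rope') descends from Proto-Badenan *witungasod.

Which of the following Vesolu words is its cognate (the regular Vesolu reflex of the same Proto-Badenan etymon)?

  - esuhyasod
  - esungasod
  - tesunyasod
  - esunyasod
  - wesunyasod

esunyasod

Vesolu: *witungasod
  witungasod (rule 1 does not apply)
  witungasod → wetungasod   [vowel merger]
  wetungasod → etungasod   [glide loss]
  etungasod → etunyasod   [unconditioned shift]
  etunyasod → esunyasod   [intervocalic lenition]
  giving Vesolu esunyasod.
Only 'esunyasod' matches the regular Vesolu development of *witungasod.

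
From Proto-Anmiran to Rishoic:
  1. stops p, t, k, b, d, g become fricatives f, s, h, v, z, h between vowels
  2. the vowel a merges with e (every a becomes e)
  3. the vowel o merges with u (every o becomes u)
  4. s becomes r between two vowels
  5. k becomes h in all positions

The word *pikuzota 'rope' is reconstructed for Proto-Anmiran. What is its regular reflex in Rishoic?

pihuzure

Rishoic: *pikuzota > pihuzosa > pihuzose > pihuzuse > pihuzure  (by intervocalic lenition, vowel merger, vowel merger, rhotacism)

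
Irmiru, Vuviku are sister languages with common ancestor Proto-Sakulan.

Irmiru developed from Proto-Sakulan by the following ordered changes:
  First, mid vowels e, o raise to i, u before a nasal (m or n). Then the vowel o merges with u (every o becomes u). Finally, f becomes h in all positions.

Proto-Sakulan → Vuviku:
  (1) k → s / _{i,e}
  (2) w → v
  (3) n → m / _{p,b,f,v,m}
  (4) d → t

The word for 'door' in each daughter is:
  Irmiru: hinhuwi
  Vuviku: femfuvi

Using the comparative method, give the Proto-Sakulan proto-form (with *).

*fenfuwi

Position 1: Irmiru has h, Vuviku has f. Vuviku preserves f here (none of its changes turn any other segment into f), so the proto-segment is *f.
Position 3: Irmiru has n, Vuviku has m. Irmiru preserves n here (none of its changes turn any other segment into n), so the proto-segment is *n.
Position 6: Irmiru has w, Vuviku has v. Irmiru preserves w here (none of its changes turn any other segment into w), so the proto-segment is *w.
Continuing position by position gives *fenfuwi; check it forward:
Irmiru: *fenfuwi
  fenfuwi → finfuwi   [pre-nasal raising]
  finfuwi (rule 2 does not apply)
  finfuwi → hinhuwi   [unconditioned shift]
  giving Irmiru hinhuwi.
Vuviku: start from *fenfuwi.
  rule 1: no change — fenfuwi
  rule 2 (unconditioned shift): fenfuwi → fenfuvi
  rule 3 (nasal place assimilation): fenfuvi → femfuvi
  rule 4: no change — femfuvi
  ⇒ Vuviku femfuvi
*fenfuwi is the unique common source.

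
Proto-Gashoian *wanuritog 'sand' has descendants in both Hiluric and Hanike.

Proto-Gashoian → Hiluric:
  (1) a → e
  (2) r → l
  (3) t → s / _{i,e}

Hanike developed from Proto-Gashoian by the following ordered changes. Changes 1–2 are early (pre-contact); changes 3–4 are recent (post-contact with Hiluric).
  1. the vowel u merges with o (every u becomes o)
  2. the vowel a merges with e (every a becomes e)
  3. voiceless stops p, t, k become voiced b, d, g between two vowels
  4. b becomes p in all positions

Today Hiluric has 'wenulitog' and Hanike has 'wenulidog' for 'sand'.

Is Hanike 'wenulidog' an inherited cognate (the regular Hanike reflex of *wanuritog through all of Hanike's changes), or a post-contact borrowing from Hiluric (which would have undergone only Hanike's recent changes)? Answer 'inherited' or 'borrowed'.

If inherited, *wanuritog would pass through all of Hanike's changes:
Hanike: *wanuritog
  wanuritog → wanoritog   [vowel merger]
  wanoritog → wenoritog   [vowel merger]
  wenoritog → wenoridog   [intervocalic voicing]
  wenoridog (rule 4 does not apply)
  giving Hanike wenoridog.
If borrowed from Hiluric 'wenulitog' after the early changes, it would undergo only the recent ones:
  rule 3 (intervocalic voicing): wenulitog → wenulidog
  rule 4 (unconditioned shift): no change (wenulidog)
  ⇒ as a loan: wenulidog
Hanike 'wenulidog' matches the loan outcome 'wenulidog', not the inherited 'wenoridog' — it skipped the early Hanike changes, so it was borrowed from Hiluric.

borrowed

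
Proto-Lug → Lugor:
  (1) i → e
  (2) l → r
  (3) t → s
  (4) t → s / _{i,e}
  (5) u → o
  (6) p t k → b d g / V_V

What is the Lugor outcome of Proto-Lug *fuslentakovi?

Lugor: *fuslentakovi > fuslentakove > fusrentakove > fusrensakove > fosrensakove > fosrensagove  (by vowel merger, unconditioned shift, unconditioned shift, vowel merger, intervocalic voicing)

fosrensagove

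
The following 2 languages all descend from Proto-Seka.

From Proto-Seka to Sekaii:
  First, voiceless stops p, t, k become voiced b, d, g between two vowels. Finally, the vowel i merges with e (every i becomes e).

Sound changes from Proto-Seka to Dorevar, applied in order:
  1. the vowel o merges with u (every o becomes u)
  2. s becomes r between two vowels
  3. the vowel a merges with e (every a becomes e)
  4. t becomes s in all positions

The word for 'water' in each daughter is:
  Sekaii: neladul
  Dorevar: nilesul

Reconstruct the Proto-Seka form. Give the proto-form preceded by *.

*nilatul

Position 5: Sekaii has d, Dorevar has s. Taking the neighbouring segments as reconstructed: Sekaii d could go back to *t or *d; Dorevar s can only go back to *t — the one source consistent with every daughter is *t.
Position 4: Sekaii has a, Dorevar has e. Sekaii preserves a here (none of its changes turn any other segment into a), so the proto-segment is *a.
This points to *nilatul. Verify forward in each daughter:
Sekaii: *nilatul > niladul > neladul  (by intervocalic voicing, vowel merger)
Dorevar: *nilatul > niletul > nilesul  (by vowel merger, unconditioned shift)
*nilatul is the unique common source.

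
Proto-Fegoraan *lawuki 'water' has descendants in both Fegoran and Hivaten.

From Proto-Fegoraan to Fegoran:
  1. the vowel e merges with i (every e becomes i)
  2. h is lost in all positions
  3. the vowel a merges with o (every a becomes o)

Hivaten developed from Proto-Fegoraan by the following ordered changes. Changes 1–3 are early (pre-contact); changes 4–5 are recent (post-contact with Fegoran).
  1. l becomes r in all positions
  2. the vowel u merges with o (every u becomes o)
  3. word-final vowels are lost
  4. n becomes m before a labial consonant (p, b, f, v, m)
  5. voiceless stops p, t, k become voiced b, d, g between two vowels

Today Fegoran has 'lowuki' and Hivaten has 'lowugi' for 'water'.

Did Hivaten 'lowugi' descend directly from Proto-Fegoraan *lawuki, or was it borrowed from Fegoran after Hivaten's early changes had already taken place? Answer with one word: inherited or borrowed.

If inherited, *lawuki would pass through all of Hivaten's changes:
Hivaten: start from *lawuki.
  rule 1 (unconditioned shift): lawuki → rawuki
  rule 2 (vowel merger): rawuki → rawoki
  rule 3 (apocope): rawoki → rawok
  rule 4: no change — rawok
  rule 5: no change — rawok
  ⇒ Hivaten rawok
If borrowed from Fegoran 'lowuki' after the early changes, it would undergo only the recent ones:
  rule 4 (nasal place assimilation): no change (lowuki)
  rule 5 (intervocalic voicing): lowuki → lowugi
  ⇒ as a loan: lowugi
Hivaten 'lowugi' matches the loan outcome 'lowugi', not the inherited 'rawok' — it skipped the early Hivaten changes, so it was borrowed from Fegoran.

borrowed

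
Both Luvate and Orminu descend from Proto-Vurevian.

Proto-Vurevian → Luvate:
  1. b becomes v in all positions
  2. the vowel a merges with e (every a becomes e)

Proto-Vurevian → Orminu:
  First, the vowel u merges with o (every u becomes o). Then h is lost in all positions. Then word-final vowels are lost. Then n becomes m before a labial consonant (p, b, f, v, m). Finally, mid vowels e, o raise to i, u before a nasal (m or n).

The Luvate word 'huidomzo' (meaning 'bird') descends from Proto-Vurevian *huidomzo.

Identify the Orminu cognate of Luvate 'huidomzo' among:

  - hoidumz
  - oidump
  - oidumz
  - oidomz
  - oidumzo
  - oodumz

oidumz

Orminu: *huidomzo > hoidomzo > oidomzo > oidomz > oidumz  (by vowel merger, h-loss, apocope, pre-nasal raising)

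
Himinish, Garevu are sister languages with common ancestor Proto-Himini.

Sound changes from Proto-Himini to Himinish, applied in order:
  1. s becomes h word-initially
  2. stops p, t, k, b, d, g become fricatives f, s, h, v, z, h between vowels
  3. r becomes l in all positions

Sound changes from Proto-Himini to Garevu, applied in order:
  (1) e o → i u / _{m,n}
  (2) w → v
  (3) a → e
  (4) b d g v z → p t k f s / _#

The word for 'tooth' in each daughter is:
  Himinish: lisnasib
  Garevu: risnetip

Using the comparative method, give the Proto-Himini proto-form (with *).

*risnatib

Position 8: Himinish has b, Garevu has p. Himinish preserves b here (none of its changes turn any other segment into b), so the proto-segment is *b.
Position 1: Himinish has l, Garevu has r. Garevu preserves r here (none of its changes turn any other segment into r), so the proto-segment is *r.
Position 5: Himinish has a, Garevu has e. Himinish preserves a here (none of its changes turn any other segment into a), so the proto-segment is *a.
Continuing position by position gives *risnatib; check it forward:
Himinish: start from *risnatib.
  rule 1: no change — risnatib
  rule 2 (intervocalic lenition): risnatib → risnasib
  rule 3 (unconditioned shift): risnasib → lisnasib
  ⇒ Himinish lisnasib
Garevu: start from *risnatib.
  rule 1: no change — risnatib
  rule 2: no change — risnatib
  rule 3 (vowel merger): risnatib → risnetib
  rule 4 (final devoicing): risnetib → risnetip
  ⇒ Garevu risnetip
*risnatib is the unique common source.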